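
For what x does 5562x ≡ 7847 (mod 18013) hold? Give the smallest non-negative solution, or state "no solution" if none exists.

14656

First find gcd(5562, 18013):
18013 = 3*5562 + 1327
5562 = 4*1327 + 254
1327 = 5*254 + 57
254 = 4*57 + 26
57 = 2*26 + 5
26 = 5*5 + 1
5 = 5*1 + 0
gcd = 1, so a unique solution mod 18013 exists.
Back-substitute for the Bézout coefficients:
1 = 26 − 5·5
1 = −5·57 + 11·26
1 = 11·254 − 49·57
1 = −49·1327 + 256·254
1 = 256·5562 − 1073·1327
1 = −1073·18013 + 3475·5562
So 5562·(3475) ≡ 1 (mod 18013), giving 5562⁻¹ ≡ 3475.
x ≡ 5562⁻¹·7847 ≡ 3475·7847 ≡ 14656 (mod 18013).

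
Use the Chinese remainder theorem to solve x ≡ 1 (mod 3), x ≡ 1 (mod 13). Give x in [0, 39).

Write x = 1 + 3·k. Then 3·k ≡ 1 − 1 ≡ 0 (mod 13).
Need 3⁻¹ mod 13. Extended Euclid on (13, 3):
13 = 4·3 + 1
3 = 3·1 + 0
Back-substitute:
1 = 13 − 4·3
3⁻¹ ≡ 9 (mod 13), so k ≡ 9·0 ≡ 0 (mod 13).
x = 1 + 3·0 = 1.

1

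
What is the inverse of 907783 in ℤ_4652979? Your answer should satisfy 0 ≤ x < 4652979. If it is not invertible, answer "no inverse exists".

Extended Euclidean algorithm:
4652979 = 5×907783 + 114064
907783 = 7×114064 + 109335
114064 = 1×109335 + 4729
109335 = 23×4729 + 568
4729 = 8×568 + 185
568 = 3×185 + 13
185 = 14×13 + 3
13 = 4×3 + 1
3 = 3×1 + 0
Since gcd(907783, 4652979) = 1, back-substitute to write 1 as a combination:
1 = 13 − 4·3
1 = −4·185 + 57·13
1 = 57·568 − 175·185
1 = −175·4729 + 1457·568
1 = 1457·109335 − 33686·4729
1 = −33686·114064 + 35143·109335
1 = 35143·907783 − 279687·114064
1 = −279687·4652979 + 1433578·907783
So 907783·1433578 ≡ 1 (mod 4652979).

1433578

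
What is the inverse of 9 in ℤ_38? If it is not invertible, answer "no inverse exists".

17

Extended Euclidean algorithm:
38 = 4×9 + 2
9 = 4×2 + 1
2 = 2×1 + 0
Since gcd(9, 38) = 1, back-substitute to write 1 as a combination:
1 = 9 − 4·2
1 = −4·38 + 17·9
So 9·17 ≡ 1 (mod 38).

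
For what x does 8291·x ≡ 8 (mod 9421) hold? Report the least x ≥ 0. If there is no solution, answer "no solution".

7987

First find gcd(8291, 9421):
9421 = 1×8291 + 1130
8291 = 7×1130 + 381
1130 = 2×381 + 368
381 = 1×368 + 13
368 = 28×13 + 4
13 = 3×4 + 1
4 = 4×1 + 0
gcd = 1, so a unique solution mod 9421 exists.
Back-substitute for the Bézout coefficients:
1 = 13 − 3·4
1 = −3·368 + 85·13
1 = 85·381 − 88·368
1 = −88·1130 + 261·381
1 = 261·8291 − 1915·1130
1 = −1915·9421 + 2176·8291
So 8291·(2176) ≡ 1 (mod 9421), giving 8291⁻¹ ≡ 2176.
x ≡ 8291⁻¹·8 ≡ 2176·8 ≡ 7987 (mod 9421).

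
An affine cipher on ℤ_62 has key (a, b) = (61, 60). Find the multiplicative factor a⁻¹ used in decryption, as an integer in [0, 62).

Run Euclid on (62, 61):
62 = 1·61 + 1
61 = 61·1 + 0
gcd = 1, so the inverse exists. Back-substitute:
1 = 62 − 61
Thus 61·(-1) ≡ 1 (mod 62); reducing, -1 mod 62 = 61.

61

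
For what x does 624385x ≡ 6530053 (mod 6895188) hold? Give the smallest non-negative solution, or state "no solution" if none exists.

First find gcd(624385, 6895188):
6895188 = 11*624385 + 26953
624385 = 23*26953 + 4466
26953 = 6*4466 + 157
4466 = 28*157 + 70
157 = 2*70 + 17
70 = 4*17 + 2
17 = 8*2 + 1
2 = 2*1 + 0
gcd = 1, so a unique solution mod 6895188 exists.
Back-substitute for the Bézout coefficients:
1 = 17 − 8·2
1 = −8·70 + 33·17
1 = 33·157 − 74·70
1 = −74·4466 + 2105·157
1 = 2105·26953 − 12704·4466
1 = −12704·624385 + 294297·26953
1 = 294297·6895188 − 3249971·624385
So 624385·(-3249971) ≡ 1 (mod 6895188), giving 624385⁻¹ ≡ 3645217.
x ≡ 624385⁻¹·6530053 ≡ 3645217·6530053 ≡ 2515909 (mod 6895188).

2515909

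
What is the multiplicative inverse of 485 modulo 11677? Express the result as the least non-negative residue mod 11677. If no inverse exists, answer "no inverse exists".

8836

Run Euclid on (11677, 485):
11677 = 24*485 + 37
485 = 13*37 + 4
37 = 9*4 + 1
4 = 4*1 + 0
gcd = 1, so the inverse exists. Back-substitute:
1 = 37 − 9·4
1 = −9·485 + 118·37
1 = 118·11677 − 2841·485
Thus 485·(-2841) ≡ 1 (mod 11677); reducing, -2841 mod 11677 = 8836.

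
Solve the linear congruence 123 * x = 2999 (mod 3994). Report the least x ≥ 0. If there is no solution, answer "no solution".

1031

First find gcd(123, 3994):
3994 = 32×123 + 58
123 = 2×58 + 7
58 = 8×7 + 2
7 = 3×2 + 1
2 = 2×1 + 0
gcd = 1, so a unique solution mod 3994 exists.
Back-substitute for the Bézout coefficients:
1 = 7 − 3·2
1 = −3·58 + 25·7
1 = 25·123 − 53·58
1 = −53·3994 + 1721·123
So 123·(1721) ≡ 1 (mod 3994), giving 123⁻¹ ≡ 1721.
x ≡ 123⁻¹·2999 ≡ 1721·2999 ≡ 1031 (mod 3994).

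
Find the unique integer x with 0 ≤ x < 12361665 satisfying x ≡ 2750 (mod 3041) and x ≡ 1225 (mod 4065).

10570225

Write x = 2750 + 3041·k. Then 3041·k ≡ 1225 − 2750 ≡ 2540 (mod 4065).
Need 3041⁻¹ mod 4065. Extended Euclid on (4065, 3041):
4065 = 1·3041 + 1024
3041 = 2·1024 + 993
1024 = 1·993 + 31
993 = 32·31 + 1
31 = 31·1 + 0
Back-substitute:
1 = 993 − 32·31
1 = −32·1024 + 33·993
1 = 33·3041 − 98·1024
1 = −98·4065 + 131·3041
3041⁻¹ ≡ 131 (mod 4065), so k ≡ 131·2540 ≡ 3475 (mod 4065).
x = 2750 + 3041·3475 = 10570225.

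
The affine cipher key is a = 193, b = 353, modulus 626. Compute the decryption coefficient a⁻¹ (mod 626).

Extended Euclidean algorithm:
626 = 3×193 + 47
193 = 4×47 + 5
47 = 9×5 + 2
5 = 2×2 + 1
2 = 2×1 + 0
Since gcd(193, 626) = 1, back-substitute to write 1 as a combination:
1 = 5 − 2·2
1 = −2·47 + 19·5
1 = 19·193 − 78·47
1 = −78·626 + 253·193
So 193·253 ≡ 1 (mod 626).

253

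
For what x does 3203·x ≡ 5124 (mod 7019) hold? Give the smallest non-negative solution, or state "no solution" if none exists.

3155

First find gcd(3203, 7019):
7019 = 2×3203 + 613
3203 = 5×613 + 138
613 = 4×138 + 61
138 = 2×61 + 16
61 = 3×16 + 13
16 = 1×13 + 3
13 = 4×3 + 1
3 = 3×1 + 0
gcd = 1, so a unique solution mod 7019 exists.
Back-substitute for the Bézout coefficients:
1 = 13 − 4·3
1 = −4·16 + 5·13
1 = 5·61 − 19·16
1 = −19·138 + 43·61
1 = 43·613 − 191·138
1 = −191·3203 + 998·613
1 = 998·7019 − 2187·3203
So 3203·(-2187) ≡ 1 (mod 7019), giving 3203⁻¹ ≡ 4832.
x ≡ 3203⁻¹·5124 ≡ 4832·5124 ≡ 3155 (mod 7019).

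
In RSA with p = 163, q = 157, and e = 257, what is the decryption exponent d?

24977

φ(n) = (p−1)(q−1) = 162·156 = 25272.
Need d with 257·d ≡ 1 (mod 25272). Apply the extended Euclidean algorithm:
25272 = 98×257 + 86
257 = 2×86 + 85
86 = 1×85 + 1
85 = 85×1 + 0
Back-substitute:
1 = 86 − 85
1 = −257 + 3·86
1 = 3·25272 − 295·257
So 257·(-295) ≡ 1 (mod 25272), hence d ≡ -295 ≡ 24977 (mod 25272).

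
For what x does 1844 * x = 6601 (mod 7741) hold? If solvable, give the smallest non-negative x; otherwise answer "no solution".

6481

First find gcd(1844, 7741):
7741 = 4*1844 + 365
1844 = 5*365 + 19
365 = 19*19 + 4
19 = 4*4 + 3
4 = 1*3 + 1
3 = 3*1 + 0
gcd = 1, so a unique solution mod 7741 exists.
Back-substitute for the Bézout coefficients:
1 = 4 − 3
1 = −19 + 5·4
1 = 5·365 − 96·19
1 = −96·1844 + 485·365
1 = 485·7741 − 2036·1844
So 1844·(-2036) ≡ 1 (mod 7741), giving 1844⁻¹ ≡ 5705.
x ≡ 1844⁻¹·6601 ≡ 5705·6601 ≡ 6481 (mod 7741).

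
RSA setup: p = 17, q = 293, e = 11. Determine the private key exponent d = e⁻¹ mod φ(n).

φ(n) = (p−1)(q−1) = 16·292 = 4672.
Need d with 11·d ≡ 1 (mod 4672). Apply the extended Euclidean algorithm:
4672 = 424*11 + 8
11 = 1*8 + 3
8 = 2*3 + 2
3 = 1*2 + 1
2 = 2*1 + 0
Back-substitute:
1 = 3 − 2
1 = −8 + 3·3
1 = 3·11 − 4·8
1 = −4·4672 + 1699·11
So 11·1699 ≡ 1 (mod 4672), hence d = 1699.

1699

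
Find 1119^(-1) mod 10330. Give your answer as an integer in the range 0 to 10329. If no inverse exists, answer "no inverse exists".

7219

gcd(10330, 1119) by repeated division:
10330 = 9*1119 + 259
1119 = 4*259 + 83
259 = 3*83 + 10
83 = 8*10 + 3
10 = 3*3 + 1
3 = 3*1 + 0
Since gcd(1119, 10330) = 1, back-substitute to write 1 as a combination:
1 = 10 − 3·3
1 = −3·83 + 25·10
1 = 25·259 − 78·83
1 = −78·1119 + 337·259
1 = 337·10330 − 3111·1119
Thus 1119·(-3111) ≡ 1 (mod 10330); reducing, -3111 mod 10330 = 7219.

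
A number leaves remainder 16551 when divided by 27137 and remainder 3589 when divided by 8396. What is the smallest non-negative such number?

25905249

Write x = 16551 + 27137·k. Then 27137·k ≡ 3589 − 16551 ≡ 3830 (mod 8396).
Need 27137⁻¹ mod 8396. Extended Euclid on (8396, 1949):
8396 = 4·1949 + 600
1949 = 3·600 + 149
600 = 4·149 + 4
149 = 37·4 + 1
4 = 4·1 + 0
Back-substitute:
1 = 149 − 37·4
1 = −37·600 + 149·149
1 = 149·1949 − 484·600
1 = −484·8396 + 2085·1949
27137⁻¹ ≡ 2085 (mod 8396), so k ≡ 2085·3830 ≡ 954 (mod 8396).
x = 16551 + 27137·954 = 25905249.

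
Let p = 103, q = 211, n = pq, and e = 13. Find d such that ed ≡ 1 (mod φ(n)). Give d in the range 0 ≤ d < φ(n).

φ(n) = (p−1)(q−1) = 102·210 = 21420.
Need d with 13·d ≡ 1 (mod 21420). Apply the extended Euclidean algorithm:
21420 = 1647×13 + 9
13 = 1×9 + 4
9 = 2×4 + 1
4 = 4×1 + 0
Back-substitute:
1 = 9 − 2·4
1 = −2·13 + 3·9
1 = 3·21420 − 4943·13
So 13·(-4943) ≡ 1 (mod 21420), hence d ≡ -4943 ≡ 16477 (mod 21420).

16477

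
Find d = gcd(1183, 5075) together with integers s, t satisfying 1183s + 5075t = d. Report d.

7

Apply Euclid's algorithm to 5075 and 1183:
5075 = 4·1183 + 343
1183 = 3·343 + 154
343 = 2·154 + 35
154 = 4·35 + 14
35 = 2·14 + 7
14 = 2·7 + 0
gcd(1183, 5075) = 7.
Working backward:
7 = 35 − 2·14
7 = −2·154 + 9·35
7 = 9·343 − 20·154
7 = −20·1183 + 69·343
7 = 69·5075 − 296·1183
So 7 = (69)·5075 + (-296)·1183.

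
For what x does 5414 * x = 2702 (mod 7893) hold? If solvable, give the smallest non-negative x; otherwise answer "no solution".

First find gcd(5414, 7893):
7893 = 1×5414 + 2479
5414 = 2×2479 + 456
2479 = 5×456 + 199
456 = 2×199 + 58
199 = 3×58 + 25
58 = 2×25 + 8
25 = 3×8 + 1
8 = 8×1 + 0
gcd = 1, so a unique solution mod 7893 exists.
Back-substitute for the Bézout coefficients:
1 = 25 − 3·8
1 = −3·58 + 7·25
1 = 7·199 − 24·58
1 = −24·456 + 55·199
1 = 55·2479 − 299·456
1 = −299·5414 + 653·2479
1 = 653·7893 − 952·5414
So 5414·(-952) ≡ 1 (mod 7893), giving 5414⁻¹ ≡ 6941.
x ≡ 5414⁻¹·2702 ≡ 6941·2702 ≡ 814 (mod 7893).

814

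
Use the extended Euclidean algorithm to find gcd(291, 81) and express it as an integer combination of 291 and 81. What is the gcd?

3

Euclidean algorithm:
291 = 3×81 + 48
81 = 1×48 + 33
48 = 1×33 + 15
33 = 2×15 + 3
15 = 5×3 + 0
gcd(291, 81) = 3.
Working backward:
3 = 33 − 2·15
3 = −2·48 + 3·33
3 = 3·81 − 5·48
3 = −5·291 + 18·81
So 3 = (-5)·291 + (18)·81.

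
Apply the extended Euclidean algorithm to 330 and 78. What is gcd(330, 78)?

Repeated division:
330 = 4*78 + 18
78 = 4*18 + 6
18 = 3*6 + 0
gcd(330, 78) = 6.
Working backward:
6 = 78 − 4·18
6 = −4·330 + 17·78
So 6 = (-4)·330 + (17)·78.

6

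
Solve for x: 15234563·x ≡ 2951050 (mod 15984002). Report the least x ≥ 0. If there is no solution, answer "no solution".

First find gcd(15234563, 15984002):
15984002 = 1×15234563 + 749439
15234563 = 20×749439 + 245783
749439 = 3×245783 + 12090
245783 = 20×12090 + 3983
12090 = 3×3983 + 141
3983 = 28×141 + 35
141 = 4×35 + 1
35 = 35×1 + 0
gcd = 1, so a unique solution mod 15984002 exists.
Back-substitute for the Bézout coefficients:
1 = 141 − 4·35
1 = −4·3983 + 113·141
1 = 113·12090 − 343·3983
1 = −343·245783 + 6973·12090
1 = 6973·749439 − 21262·245783
1 = −21262·15234563 + 432213·749439
1 = 432213·15984002 − 453475·15234563
So 15234563·(-453475) ≡ 1 (mod 15984002), giving 15234563⁻¹ ≡ 15530527.
x ≡ 15234563⁻¹·2951050 ≡ 15530527·2951050 ≡ 1200696 (mod 15984002).

1200696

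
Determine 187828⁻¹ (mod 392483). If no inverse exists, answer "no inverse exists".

318614

Extended Euclidean algorithm:
392483 = 2·187828 + 16827
187828 = 11·16827 + 2731
16827 = 6·2731 + 441
2731 = 6·441 + 85
441 = 5·85 + 16
85 = 5·16 + 5
16 = 3·5 + 1
5 = 5·1 + 0
Since gcd(187828, 392483) = 1, back-substitute to write 1 as a combination:
1 = 16 − 3·5
1 = −3·85 + 16·16
1 = 16·441 − 83·85
1 = −83·2731 + 514·441
1 = 514·16827 − 3167·2731
1 = −3167·187828 + 35351·16827
1 = 35351·392483 − 73869·187828
Hence 187828⁻¹ ≡ -73869 ≡ 318614 (mod 392483).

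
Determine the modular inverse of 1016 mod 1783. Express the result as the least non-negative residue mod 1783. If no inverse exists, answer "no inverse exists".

Run Euclid on (1783, 1016):
1783 = 1·1016 + 767
1016 = 1·767 + 249
767 = 3·249 + 20
249 = 12·20 + 9
20 = 2·9 + 2
9 = 4·2 + 1
2 = 2·1 + 0
The gcd is 1. Working backward:
1 = 9 − 4·2
1 = −4·20 + 9·9
1 = 9·249 − 112·20
1 = −112·767 + 345·249
1 = 345·1016 − 457·767
1 = −457·1783 + 802·1016
So 1016·802 ≡ 1 (mod 1783).

802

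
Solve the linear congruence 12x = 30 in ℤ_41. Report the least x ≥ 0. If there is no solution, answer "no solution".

23

First find gcd(12, 41):
41 = 3·12 + 5
12 = 2·5 + 2
5 = 2·2 + 1
2 = 2·1 + 0
gcd = 1, so a unique solution mod 41 exists.
Back-substitute for the Bézout coefficients:
1 = 5 − 2·2
1 = −2·12 + 5·5
1 = 5·41 − 17·12
So 12·(-17) ≡ 1 (mod 41), giving 12⁻¹ ≡ 24.
x ≡ 12⁻¹·30 ≡ 24·30 ≡ 23 (mod 41).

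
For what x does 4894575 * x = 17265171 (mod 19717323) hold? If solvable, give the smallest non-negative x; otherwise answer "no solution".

4157610

First find gcd(4894575, 19717323):
19717323 = 4·4894575 + 139023
4894575 = 35·139023 + 28770
139023 = 4·28770 + 23943
28770 = 1·23943 + 4827
23943 = 4·4827 + 4635
4827 = 1·4635 + 192
4635 = 24·192 + 27
192 = 7·27 + 3
27 = 9·3 + 0
gcd = 3 and 3 | 17265171, so solutions exist. Divide through by 3: 1631525x ≡ 5755057 (mod 6572441).
Now find 1631525⁻¹ mod 6572441:
6572441 = 4·1631525 + 46341
1631525 = 35·46341 + 9590
46341 = 4·9590 + 7981
9590 = 1·7981 + 1609
7981 = 4·1609 + 1545
1609 = 1·1545 + 64
1545 = 24·64 + 9
64 = 7·9 + 1
9 = 9·1 + 0
Back-substitute:
1 = 64 − 7·9
1 = −7·1545 + 169·64
1 = 169·1609 − 176·1545
1 = −176·7981 + 873·1609
1 = 873·9590 − 1049·7981
1 = −1049·46341 + 5069·9590
1 = 5069·1631525 − 178464·46341
1 = −178464·6572441 + 718925·1631525
So 1631525⁻¹ ≡ 718925 (mod 6572441).
Then x ≡ 718925·5755057 ≡ 4157610 (mod 6572441); the smallest non-negative solution is x = 4157610.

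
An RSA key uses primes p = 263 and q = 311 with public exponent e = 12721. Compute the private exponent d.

φ(n) = (p−1)(q−1) = 262·310 = 81220.
Need d with 12721·d ≡ 1 (mod 81220). Apply the extended Euclidean algorithm:
81220 = 6×12721 + 4894
12721 = 2×4894 + 2933
4894 = 1×2933 + 1961
2933 = 1×1961 + 972
1961 = 2×972 + 17
972 = 57×17 + 3
17 = 5×3 + 2
3 = 1×2 + 1
2 = 2×1 + 0
Back-substitute:
1 = 3 − 2
1 = −17 + 6·3
1 = 6·972 − 343·17
1 = −343·1961 + 692·972
1 = 692·2933 − 1035·1961
1 = −1035·4894 + 1727·2933
1 = 1727·12721 − 4489·4894
1 = −4489·81220 + 28661·12721
So 12721·28661 ≡ 1 (mod 81220), hence d = 28661.

28661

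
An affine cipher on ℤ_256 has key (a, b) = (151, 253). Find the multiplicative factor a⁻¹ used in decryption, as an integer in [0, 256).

gcd(256, 151) by repeated division:
256 = 1*151 + 105
151 = 1*105 + 46
105 = 2*46 + 13
46 = 3*13 + 7
13 = 1*7 + 6
7 = 1*6 + 1
6 = 6*1 + 0
gcd = 1, so the inverse exists. Back-substitute:
1 = 7 − 6
1 = −13 + 2·7
1 = 2·46 − 7·13
1 = −7·105 + 16·46
1 = 16·151 − 23·105
1 = −23·256 + 39·151
So 151·39 ≡ 1 (mod 256).

39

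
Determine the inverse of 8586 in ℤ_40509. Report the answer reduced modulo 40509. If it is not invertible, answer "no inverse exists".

Euclidean algorithm on 40509, 8586:
40509 = 4·8586 + 6165
8586 = 1·6165 + 2421
6165 = 2·2421 + 1323
2421 = 1·1323 + 1098
1323 = 1·1098 + 225
1098 = 4·225 + 198
225 = 1·198 + 27
198 = 7·27 + 9
27 = 3·9 + 0
Since gcd = 9 > 1, 8586 is not a unit mod 40509.

no inverse exists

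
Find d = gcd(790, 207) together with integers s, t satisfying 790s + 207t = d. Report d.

1

Repeated division:
790 = 3·207 + 169
207 = 1·169 + 38
169 = 4·38 + 17
38 = 2·17 + 4
17 = 4·4 + 1
4 = 4·1 + 0
gcd(790, 207) = 1.
Back-substituting:
1 = 17 − 4·4
1 = −4·38 + 9·17
1 = 9·169 − 40·38
1 = −40·207 + 49·169
1 = 49·790 − 187·207
So 1 = (49)·790 + (-187)·207.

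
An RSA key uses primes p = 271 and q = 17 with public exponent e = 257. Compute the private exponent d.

353

φ(n) = (p−1)(q−1) = 270·16 = 4320.
Need d with 257·d ≡ 1 (mod 4320). Apply the extended Euclidean algorithm:
4320 = 16*257 + 208
257 = 1*208 + 49
208 = 4*49 + 12
49 = 4*12 + 1
12 = 12*1 + 0
Back-substitute:
1 = 49 − 4·12
1 = −4·208 + 17·49
1 = 17·257 − 21·208
1 = −21·4320 + 353·257
So 257·353 ≡ 1 (mod 4320), hence d = 353.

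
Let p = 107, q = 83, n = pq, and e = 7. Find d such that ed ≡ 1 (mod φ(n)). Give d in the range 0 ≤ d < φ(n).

φ(n) = (p−1)(q−1) = 106·82 = 8692.
Need d with 7·d ≡ 1 (mod 8692). Apply the extended Euclidean algorithm:
8692 = 1241×7 + 5
7 = 1×5 + 2
5 = 2×2 + 1
2 = 2×1 + 0
Back-substitute:
1 = 5 − 2·2
1 = −2·7 + 3·5
1 = 3·8692 − 3725·7
So 7·(-3725) ≡ 1 (mod 8692), hence d ≡ -3725 ≡ 4967 (mod 8692).

4967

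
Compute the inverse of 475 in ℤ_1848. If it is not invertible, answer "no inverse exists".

1315

Run Euclid on (1848, 475):
1848 = 3×475 + 423
475 = 1×423 + 52
423 = 8×52 + 7
52 = 7×7 + 3
7 = 2×3 + 1
3 = 3×1 + 0
Since gcd(475, 1848) = 1, back-substitute to write 1 as a combination:
1 = 7 − 2·3
1 = −2·52 + 15·7
1 = 15·423 − 122·52
1 = −122·475 + 137·423
1 = 137·1848 − 533·475
Hence 475⁻¹ ≡ -533 ≡ 1315 (mod 1848).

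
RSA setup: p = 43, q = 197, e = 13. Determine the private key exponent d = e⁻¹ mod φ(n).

2533

φ(n) = (p−1)(q−1) = 42·196 = 8232.
Need d with 13·d ≡ 1 (mod 8232). Apply the extended Euclidean algorithm:
8232 = 633*13 + 3
13 = 4*3 + 1
3 = 3*1 + 0
Back-substitute:
1 = 13 − 4·3
1 = −4·8232 + 2533·13
So 13·2533 ≡ 1 (mod 8232), hence d = 2533.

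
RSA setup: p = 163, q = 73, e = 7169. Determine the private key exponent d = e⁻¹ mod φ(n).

1217

φ(n) = (p−1)(q−1) = 162·72 = 11664.
Need d with 7169·d ≡ 1 (mod 11664). Apply the extended Euclidean algorithm:
11664 = 1·7169 + 4495
7169 = 1·4495 + 2674
4495 = 1·2674 + 1821
2674 = 1·1821 + 853
1821 = 2·853 + 115
853 = 7·115 + 48
115 = 2·48 + 19
48 = 2·19 + 10
19 = 1·10 + 9
10 = 1·9 + 1
9 = 9·1 + 0
Back-substitute:
1 = 10 − 9
1 = −19 + 2·10
1 = 2·48 − 5·19
1 = −5·115 + 12·48
1 = 12·853 − 89·115
1 = −89·1821 + 190·853
1 = 190·2674 − 279·1821
1 = −279·4495 + 469·2674
1 = 469·7169 − 748·4495
1 = −748·11664 + 1217·7169
So 7169·1217 ≡ 1 (mod 11664), hence d = 1217.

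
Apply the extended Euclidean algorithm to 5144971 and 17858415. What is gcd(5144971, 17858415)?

Euclidean algorithm:
17858415 = 3*5144971 + 2423502
5144971 = 2*2423502 + 297967
2423502 = 8*297967 + 39766
297967 = 7*39766 + 19605
39766 = 2*19605 + 556
19605 = 35*556 + 145
556 = 3*145 + 121
145 = 1*121 + 24
121 = 5*24 + 1
24 = 24*1 + 0
gcd(5144971, 17858415) = 1.
Back-substituting:
1 = 121 − 5·24
1 = −5·145 + 6·121
1 = 6·556 − 23·145
1 = −23·19605 + 811·556
1 = 811·39766 − 1645·19605
1 = −1645·297967 + 12326·39766
1 = 12326·2423502 − 100253·297967
1 = −100253·5144971 + 212832·2423502
1 = 212832·17858415 − 738749·5144971
So 1 = (212832)·17858415 + (-738749)·5144971.

1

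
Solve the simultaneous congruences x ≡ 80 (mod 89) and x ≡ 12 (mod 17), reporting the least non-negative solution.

Write x = 80 + 89·k. Then 89·k ≡ 12 − 80 ≡ 0 (mod 17).
Need 89⁻¹ mod 17. Extended Euclid on (17, 4):
17 = 4·4 + 1
4 = 4·1 + 0
Back-substitute:
1 = 17 − 4·4
89⁻¹ ≡ 13 (mod 17), so k ≡ 13·0 ≡ 0 (mod 17).
x = 80 + 89·0 = 80.

80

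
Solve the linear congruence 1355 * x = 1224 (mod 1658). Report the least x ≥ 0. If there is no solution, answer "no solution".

First find gcd(1355, 1658):
1658 = 1×1355 + 303
1355 = 4×303 + 143
303 = 2×143 + 17
143 = 8×17 + 7
17 = 2×7 + 3
7 = 2×3 + 1
3 = 3×1 + 0
gcd = 1, so a unique solution mod 1658 exists.
Back-substitute for the Bézout coefficients:
1 = 7 − 2·3
1 = −2·17 + 5·7
1 = 5·143 − 42·17
1 = −42·303 + 89·143
1 = 89·1355 − 398·303
1 = −398·1658 + 487·1355
So 1355·(487) ≡ 1 (mod 1658), giving 1355⁻¹ ≡ 487.
x ≡ 1355⁻¹·1224 ≡ 487·1224 ≡ 866 (mod 1658).

866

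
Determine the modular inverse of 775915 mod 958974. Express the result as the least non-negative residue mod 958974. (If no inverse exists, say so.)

539545

gcd(958974, 775915) by repeated division:
958974 = 1*775915 + 183059
775915 = 4*183059 + 43679
183059 = 4*43679 + 8343
43679 = 5*8343 + 1964
8343 = 4*1964 + 487
1964 = 4*487 + 16
487 = 30*16 + 7
16 = 2*7 + 2
7 = 3*2 + 1
2 = 2*1 + 0
Since gcd(775915, 958974) = 1, back-substitute to write 1 as a combination:
1 = 7 − 3·2
1 = −3·16 + 7·7
1 = 7·487 − 213·16
1 = −213·1964 + 859·487
1 = 859·8343 − 3649·1964
1 = −3649·43679 + 19104·8343
1 = 19104·183059 − 80065·43679
1 = −80065·775915 + 339364·183059
1 = 339364·958974 − 419429·775915
So 775915·(-419429) ≡ 1 (mod 958974), and -419429 ≡ 539545 (mod 958974).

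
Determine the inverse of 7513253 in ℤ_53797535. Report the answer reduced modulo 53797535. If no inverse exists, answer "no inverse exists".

no inverse exists

Euclidean algorithm on 53797535, 7513253:
53797535 = 7*7513253 + 1204764
7513253 = 6*1204764 + 284669
1204764 = 4*284669 + 66088
284669 = 4*66088 + 20317
66088 = 3*20317 + 5137
20317 = 3*5137 + 4906
5137 = 1*4906 + 231
4906 = 21*231 + 55
231 = 4*55 + 11
55 = 5*11 + 0
gcd(7513253, 53797535) = 11 ≠ 1, so 7513253 has no multiplicative inverse modulo 53797535.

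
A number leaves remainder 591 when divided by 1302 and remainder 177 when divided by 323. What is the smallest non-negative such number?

283125

Write x = 591 + 1302·k. Then 1302·k ≡ 177 − 591 ≡ 232 (mod 323).
Need 1302⁻¹ mod 323. Extended Euclid on (323, 10):
323 = 32×10 + 3
10 = 3×3 + 1
3 = 3×1 + 0
Back-substitute:
1 = 10 − 3·3
1 = −3·323 + 97·10
1302⁻¹ ≡ 97 (mod 323), so k ≡ 97·232 ≡ 217 (mod 323).
x = 591 + 1302·217 = 283125.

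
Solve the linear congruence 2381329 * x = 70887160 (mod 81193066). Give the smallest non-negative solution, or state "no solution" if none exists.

First find gcd(2381329, 81193066):
81193066 = 34×2381329 + 227880
2381329 = 10×227880 + 102529
227880 = 2×102529 + 22822
102529 = 4×22822 + 11241
22822 = 2×11241 + 340
11241 = 33×340 + 21
340 = 16×21 + 4
21 = 5×4 + 1
4 = 4×1 + 0
gcd = 1, so a unique solution mod 81193066 exists.
Back-substitute for the Bézout coefficients:
1 = 21 − 5·4
1 = −5·340 + 81·21
1 = 81·11241 − 2678·340
1 = −2678·22822 + 5437·11241
1 = 5437·102529 − 24426·22822
1 = −24426·227880 + 54289·102529
1 = 54289·2381329 − 567316·227880
1 = −567316·81193066 + 19343033·2381329
So 2381329·(19343033) ≡ 1 (mod 81193066), giving 2381329⁻¹ ≡ 19343033.
x ≡ 2381329⁻¹·70887160 ≡ 19343033·70887160 ≡ 9196150 (mod 81193066).

9196150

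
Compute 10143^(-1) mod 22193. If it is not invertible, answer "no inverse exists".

Run Euclid on (22193, 10143):
22193 = 2·10143 + 1907
10143 = 5·1907 + 608
1907 = 3·608 + 83
608 = 7·83 + 27
83 = 3·27 + 2
27 = 13·2 + 1
2 = 2·1 + 0
gcd = 1, so the inverse exists. Back-substitute:
1 = 27 − 13·2
1 = −13·83 + 40·27
1 = 40·608 − 293·83
1 = −293·1907 + 919·608
1 = 919·10143 − 4888·1907
1 = −4888·22193 + 10695·10143
So 10143·10695 ≡ 1 (mod 22193).

10695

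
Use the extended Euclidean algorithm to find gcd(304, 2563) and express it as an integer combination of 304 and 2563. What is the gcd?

Euclidean algorithm:
2563 = 8*304 + 131
304 = 2*131 + 42
131 = 3*42 + 5
42 = 8*5 + 2
5 = 2*2 + 1
2 = 2*1 + 0
gcd(304, 2563) = 1.
Express as a combination:
1 = 5 − 2·2
1 = −2·42 + 17·5
1 = 17·131 − 53·42
1 = −53·304 + 123·131
1 = 123·2563 − 1037·304
So 1 = (123)·2563 + (-1037)·304.

1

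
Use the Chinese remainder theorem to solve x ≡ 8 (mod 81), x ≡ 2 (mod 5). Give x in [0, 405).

Write x = 8 + 81·k. Then 81·k ≡ 2 − 8 ≡ 4 (mod 5).
Need 81⁻¹ mod 5. Extended Euclid on (5, 1):
5 = 5*1 + 0
81⁻¹ ≡ 1 (mod 5), so k ≡ 1·4 ≡ 4 (mod 5).
x = 8 + 81·4 = 332.

332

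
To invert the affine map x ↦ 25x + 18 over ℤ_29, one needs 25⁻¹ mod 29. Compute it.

Apply the Euclidean algorithm to 29 and 25:
29 = 1×25 + 4
25 = 6×4 + 1
4 = 4×1 + 0
Since gcd(25, 29) = 1, back-substitute to write 1 as a combination:
1 = 25 − 6·4
1 = −6·29 + 7·25
So 25·7 ≡ 1 (mod 29).

7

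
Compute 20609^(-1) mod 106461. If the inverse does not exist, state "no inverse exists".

12248

Run Euclid on (106461, 20609):
106461 = 5×20609 + 3416
20609 = 6×3416 + 113
3416 = 30×113 + 26
113 = 4×26 + 9
26 = 2×9 + 8
9 = 1×8 + 1
8 = 8×1 + 0
Since gcd(20609, 106461) = 1, back-substitute to write 1 as a combination:
1 = 9 − 8
1 = −26 + 3·9
1 = 3·113 − 13·26
1 = −13·3416 + 393·113
1 = 393·20609 − 2371·3416
1 = −2371·106461 + 12248·20609
So 20609·12248 ≡ 1 (mod 106461).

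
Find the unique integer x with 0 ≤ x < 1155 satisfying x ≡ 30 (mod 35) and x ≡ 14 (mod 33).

Write x = 30 + 35·k. Then 35·k ≡ 14 − 30 ≡ 17 (mod 33).
Need 35⁻¹ mod 33. Extended Euclid on (33, 2):
33 = 16*2 + 1
2 = 2*1 + 0
Back-substitute:
1 = 33 − 16·2
35⁻¹ ≡ 17 (mod 33), so k ≡ 17·17 ≡ 25 (mod 33).
x = 30 + 35·25 = 905.

905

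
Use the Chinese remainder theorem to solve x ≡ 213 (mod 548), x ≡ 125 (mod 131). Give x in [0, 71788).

22133

Write x = 213 + 548·k. Then 548·k ≡ 125 − 213 ≡ 43 (mod 131).
Need 548⁻¹ mod 131. Extended Euclid on (131, 24):
131 = 5×24 + 11
24 = 2×11 + 2
11 = 5×2 + 1
2 = 2×1 + 0
Back-substitute:
1 = 11 − 5·2
1 = −5·24 + 11·11
1 = 11·131 − 60·24
548⁻¹ ≡ 71 (mod 131), so k ≡ 71·43 ≡ 40 (mod 131).
x = 213 + 548·40 = 22133.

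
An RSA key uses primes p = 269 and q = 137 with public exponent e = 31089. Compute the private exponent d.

3217

φ(n) = (p−1)(q−1) = 268·136 = 36448.
Need d with 31089·d ≡ 1 (mod 36448). Apply the extended Euclidean algorithm:
36448 = 1*31089 + 5359
31089 = 5*5359 + 4294
5359 = 1*4294 + 1065
4294 = 4*1065 + 34
1065 = 31*34 + 11
34 = 3*11 + 1
11 = 11*1 + 0
Back-substitute:
1 = 34 − 3·11
1 = −3·1065 + 94·34
1 = 94·4294 − 379·1065
1 = −379·5359 + 473·4294
1 = 473·31089 − 2744·5359
1 = −2744·36448 + 3217·31089
So 31089·3217 ≡ 1 (mod 36448), hence d = 3217.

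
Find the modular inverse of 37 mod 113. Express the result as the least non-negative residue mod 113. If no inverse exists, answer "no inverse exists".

Extended Euclidean algorithm:
113 = 3·37 + 2
37 = 18·2 + 1
2 = 2·1 + 0
Since gcd(37, 113) = 1, back-substitute to write 1 as a combination:
1 = 37 − 18·2
1 = −18·113 + 55·37
So 37·55 ≡ 1 (mod 113).

55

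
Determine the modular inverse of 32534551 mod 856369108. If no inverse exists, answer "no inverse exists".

no inverse exists

Compute gcd(32534551, 856369108):
856369108 = 26·32534551 + 10470782
32534551 = 3·10470782 + 1122205
10470782 = 9·1122205 + 370937
1122205 = 3·370937 + 9394
370937 = 39·9394 + 4571
9394 = 2·4571 + 252
4571 = 18·252 + 35
252 = 7·35 + 7
35 = 5·7 + 0
The gcd is 7, not 1, hence no inverse exists.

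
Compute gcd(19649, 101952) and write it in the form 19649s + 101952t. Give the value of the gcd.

1

Repeated division:
101952 = 5×19649 + 3707
19649 = 5×3707 + 1114
3707 = 3×1114 + 365
1114 = 3×365 + 19
365 = 19×19 + 4
19 = 4×4 + 3
4 = 1×3 + 1
3 = 3×1 + 0
gcd(19649, 101952) = 1.
Back-substituting:
1 = 4 − 3
1 = −19 + 5·4
1 = 5·365 − 96·19
1 = −96·1114 + 293·365
1 = 293·3707 − 975·1114
1 = −975·19649 + 5168·3707
1 = 5168·101952 − 26815·19649
So 1 = (5168)·101952 + (-26815)·19649.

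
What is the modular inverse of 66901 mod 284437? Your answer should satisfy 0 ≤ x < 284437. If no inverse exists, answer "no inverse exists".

11879

Run Euclid on (284437, 66901):
284437 = 4·66901 + 16833
66901 = 3·16833 + 16402
16833 = 1·16402 + 431
16402 = 38·431 + 24
431 = 17·24 + 23
24 = 1·23 + 1
23 = 23·1 + 0
Since gcd(66901, 284437) = 1, back-substitute to write 1 as a combination:
1 = 24 − 23
1 = −431 + 18·24
1 = 18·16402 − 685·431
1 = −685·16833 + 703·16402
1 = 703·66901 − 2794·16833
1 = −2794·284437 + 11879·66901
So 66901·11879 ≡ 1 (mod 284437).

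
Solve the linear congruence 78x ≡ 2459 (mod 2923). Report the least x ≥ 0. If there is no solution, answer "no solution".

First find gcd(78, 2923):
2923 = 37*78 + 37
78 = 2*37 + 4
37 = 9*4 + 1
4 = 4*1 + 0
gcd = 1, so a unique solution mod 2923 exists.
Back-substitute for the Bézout coefficients:
1 = 37 − 9·4
1 = −9·78 + 19·37
1 = 19·2923 − 712·78
So 78·(-712) ≡ 1 (mod 2923), giving 78⁻¹ ≡ 2211.
x ≡ 78⁻¹·2459 ≡ 2211·2459 ≡ 69 (mod 2923).

69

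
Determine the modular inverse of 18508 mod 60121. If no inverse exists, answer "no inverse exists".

Run Euclid on (60121, 18508):
60121 = 3*18508 + 4597
18508 = 4*4597 + 120
4597 = 38*120 + 37
120 = 3*37 + 9
37 = 4*9 + 1
9 = 9*1 + 0
Since gcd(18508, 60121) = 1, back-substitute to write 1 as a combination:
1 = 37 − 4·9
1 = −4·120 + 13·37
1 = 13·4597 − 498·120
1 = −498·18508 + 2005·4597
1 = 2005·60121 − 6513·18508
Thus 18508·(-6513) ≡ 1 (mod 60121); reducing, -6513 mod 60121 = 53608.

53608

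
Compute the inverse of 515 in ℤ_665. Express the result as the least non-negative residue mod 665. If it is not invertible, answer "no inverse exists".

Compute gcd(515, 665):
665 = 1×515 + 150
515 = 3×150 + 65
150 = 2×65 + 20
65 = 3×20 + 5
20 = 4×5 + 0
Since gcd = 5 > 1, 515 is not a unit mod 665.

no inverse exists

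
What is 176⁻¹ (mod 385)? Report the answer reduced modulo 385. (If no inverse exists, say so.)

no inverse exists

Compute gcd(176, 385):
385 = 2*176 + 33
176 = 5*33 + 11
33 = 3*11 + 0
The gcd is 11, not 1, hence no inverse exists.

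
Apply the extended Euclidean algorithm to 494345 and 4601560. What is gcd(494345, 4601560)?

Euclidean algorithm:
4601560 = 9×494345 + 152455
494345 = 3×152455 + 36980
152455 = 4×36980 + 4535
36980 = 8×4535 + 700
4535 = 6×700 + 335
700 = 2×335 + 30
335 = 11×30 + 5
30 = 6×5 + 0
gcd(494345, 4601560) = 5.
Working backward:
5 = 335 − 11·30
5 = −11·700 + 23·335
5 = 23·4535 − 149·700
5 = −149·36980 + 1215·4535
5 = 1215·152455 − 5009·36980
5 = −5009·494345 + 16242·152455
5 = 16242·4601560 − 151187·494345
So 5 = (16242)·4601560 + (-151187)·494345.

5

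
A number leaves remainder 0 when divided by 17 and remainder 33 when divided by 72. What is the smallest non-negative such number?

Write x = 0 + 17·k. Then 17·k ≡ 33 − 0 ≡ 33 (mod 72).
Need 17⁻¹ mod 72. Extended Euclid on (72, 17):
72 = 4·17 + 4
17 = 4·4 + 1
4 = 4·1 + 0
Back-substitute:
1 = 17 − 4·4
1 = −4·72 + 17·17
17⁻¹ ≡ 17 (mod 72), so k ≡ 17·33 ≡ 57 (mod 72).
x = 0 + 17·57 = 969.

969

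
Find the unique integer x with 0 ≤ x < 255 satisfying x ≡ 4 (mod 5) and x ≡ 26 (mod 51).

Write x = 4 + 5·k. Then 5·k ≡ 26 − 4 ≡ 22 (mod 51).
Need 5⁻¹ mod 51. Extended Euclid on (51, 5):
51 = 10·5 + 1
5 = 5·1 + 0
Back-substitute:
1 = 51 − 10·5
5⁻¹ ≡ 41 (mod 51), so k ≡ 41·22 ≡ 35 (mod 51).
x = 4 + 5·35 = 179.

179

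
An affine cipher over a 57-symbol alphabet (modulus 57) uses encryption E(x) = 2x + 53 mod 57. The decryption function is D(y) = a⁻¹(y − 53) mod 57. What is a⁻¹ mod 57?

29

gcd(57, 2) by repeated division:
57 = 28*2 + 1
2 = 2*1 + 0
gcd = 1, so the inverse exists. Back-substitute:
1 = 57 − 28·2
Thus 2·(-28) ≡ 1 (mod 57); reducing, -28 mod 57 = 29.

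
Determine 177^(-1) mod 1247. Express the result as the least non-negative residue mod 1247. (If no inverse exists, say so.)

155

Apply the Euclidean algorithm to 1247 and 177:
1247 = 7*177 + 8
177 = 22*8 + 1
8 = 8*1 + 0
Since gcd(177, 1247) = 1, back-substitute to write 1 as a combination:
1 = 177 − 22·8
1 = −22·1247 + 155·177
So 177·155 ≡ 1 (mod 1247).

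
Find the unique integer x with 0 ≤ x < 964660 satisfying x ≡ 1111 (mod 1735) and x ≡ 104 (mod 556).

651736

Write x = 1111 + 1735·k. Then 1735·k ≡ 104 − 1111 ≡ 105 (mod 556).
Need 1735⁻¹ mod 556. Extended Euclid on (556, 67):
556 = 8*67 + 20
67 = 3*20 + 7
20 = 2*7 + 6
7 = 1*6 + 1
6 = 6*1 + 0
Back-substitute:
1 = 7 − 6
1 = −20 + 3·7
1 = 3·67 − 10·20
1 = −10·556 + 83·67
1735⁻¹ ≡ 83 (mod 556), so k ≡ 83·105 ≡ 375 (mod 556).
x = 1111 + 1735·375 = 651736.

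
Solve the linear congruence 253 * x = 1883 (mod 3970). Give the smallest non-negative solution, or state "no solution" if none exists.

3491

First find gcd(253, 3970):
3970 = 15·253 + 175
253 = 1·175 + 78
175 = 2·78 + 19
78 = 4·19 + 2
19 = 9·2 + 1
2 = 2·1 + 0
gcd = 1, so a unique solution mod 3970 exists.
Back-substitute for the Bézout coefficients:
1 = 19 − 9·2
1 = −9·78 + 37·19
1 = 37·175 − 83·78
1 = −83·253 + 120·175
1 = 120·3970 − 1883·253
So 253·(-1883) ≡ 1 (mod 3970), giving 253⁻¹ ≡ 2087.
x ≡ 253⁻¹·1883 ≡ 2087·1883 ≡ 3491 (mod 3970).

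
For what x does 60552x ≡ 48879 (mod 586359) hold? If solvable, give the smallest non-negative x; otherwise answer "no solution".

8900

First find gcd(60552, 586359):
586359 = 9·60552 + 41391
60552 = 1·41391 + 19161
41391 = 2·19161 + 3069
19161 = 6·3069 + 747
3069 = 4·747 + 81
747 = 9·81 + 18
81 = 4·18 + 9
18 = 2·9 + 0
gcd = 9 and 9 | 48879, so solutions exist. Divide through by 9: 6728x ≡ 5431 (mod 65151).
Now find 6728⁻¹ mod 65151:
65151 = 9×6728 + 4599
6728 = 1×4599 + 2129
4599 = 2×2129 + 341
2129 = 6×341 + 83
341 = 4×83 + 9
83 = 9×9 + 2
9 = 4×2 + 1
2 = 2×1 + 0
Back-substitute:
1 = 9 − 4·2
1 = −4·83 + 37·9
1 = 37·341 − 152·83
1 = −152·2129 + 949·341
1 = 949·4599 − 2050·2129
1 = −2050·6728 + 2999·4599
1 = 2999·65151 − 29041·6728
So 6728·(-29041) ≡ 1 (mod 65151), i.e. 6728⁻¹ ≡ 36110.
Then x ≡ 36110·5431 ≡ 8900 (mod 65151); the smallest non-negative solution is x = 8900.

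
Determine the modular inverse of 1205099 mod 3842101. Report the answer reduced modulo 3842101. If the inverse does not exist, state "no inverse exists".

2658914

Apply the Euclidean algorithm to 3842101 and 1205099:
3842101 = 3*1205099 + 226804
1205099 = 5*226804 + 71079
226804 = 3*71079 + 13567
71079 = 5*13567 + 3244
13567 = 4*3244 + 591
3244 = 5*591 + 289
591 = 2*289 + 13
289 = 22*13 + 3
13 = 4*3 + 1
3 = 3*1 + 0
The gcd is 1. Working backward:
1 = 13 − 4·3
1 = −4·289 + 89·13
1 = 89·591 − 182·289
1 = −182·3244 + 999·591
1 = 999·13567 − 4178·3244
1 = −4178·71079 + 21889·13567
1 = 21889·226804 − 69845·71079
1 = −69845·1205099 + 371114·226804
1 = 371114·3842101 − 1183187·1205099
Thus 1205099·(-1183187) ≡ 1 (mod 3842101); reducing, -1183187 mod 3842101 = 2658914.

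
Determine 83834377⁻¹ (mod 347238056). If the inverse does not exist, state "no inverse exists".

Euclidean algorithm on 347238056, 83834377:
347238056 = 4×83834377 + 11900548
83834377 = 7×11900548 + 530541
11900548 = 22×530541 + 228646
530541 = 2×228646 + 73249
228646 = 3×73249 + 8899
73249 = 8×8899 + 2057
8899 = 4×2057 + 671
2057 = 3×671 + 44
671 = 15×44 + 11
44 = 4×11 + 0
The gcd is 11, not 1, hence no inverse exists.

no inverse exists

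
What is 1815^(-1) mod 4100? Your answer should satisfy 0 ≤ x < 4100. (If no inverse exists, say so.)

no inverse exists

Compute gcd(1815, 4100):
4100 = 2×1815 + 470
1815 = 3×470 + 405
470 = 1×405 + 65
405 = 6×65 + 15
65 = 4×15 + 5
15 = 3×5 + 0
The gcd is 5, not 1, hence no inverse exists.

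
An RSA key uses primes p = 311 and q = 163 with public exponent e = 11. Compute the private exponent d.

φ(n) = (p−1)(q−1) = 310·162 = 50220.
Need d with 11·d ≡ 1 (mod 50220). Apply the extended Euclidean algorithm:
50220 = 4565*11 + 5
11 = 2*5 + 1
5 = 5*1 + 0
Back-substitute:
1 = 11 − 2·5
1 = −2·50220 + 9131·11
So 11·9131 ≡ 1 (mod 50220), hence d = 9131.

9131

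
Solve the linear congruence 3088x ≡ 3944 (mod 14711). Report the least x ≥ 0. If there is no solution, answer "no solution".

7433

First find gcd(3088, 14711):
14711 = 4*3088 + 2359
3088 = 1*2359 + 729
2359 = 3*729 + 172
729 = 4*172 + 41
172 = 4*41 + 8
41 = 5*8 + 1
8 = 8*1 + 0
gcd = 1, so a unique solution mod 14711 exists.
Back-substitute for the Bézout coefficients:
1 = 41 − 5·8
1 = −5·172 + 21·41
1 = 21·729 − 89·172
1 = −89·2359 + 288·729
1 = 288·3088 − 377·2359
1 = −377·14711 + 1796·3088
So 3088·(1796) ≡ 1 (mod 14711), giving 3088⁻¹ ≡ 1796.
x ≡ 3088⁻¹·3944 ≡ 1796·3944 ≡ 7433 (mod 14711).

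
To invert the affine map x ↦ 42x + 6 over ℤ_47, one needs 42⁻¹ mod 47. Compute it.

Run Euclid on (47, 42):
47 = 1*42 + 5
42 = 8*5 + 2
5 = 2*2 + 1
2 = 2*1 + 0
The gcd is 1. Working backward:
1 = 5 − 2·2
1 = −2·42 + 17·5
1 = 17·47 − 19·42
So 42·(-19) ≡ 1 (mod 47), and -19 ≡ 28 (mod 47).

28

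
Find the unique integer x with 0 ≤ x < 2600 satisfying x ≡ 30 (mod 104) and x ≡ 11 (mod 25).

Write x = 30 + 104·k. Then 104·k ≡ 11 − 30 ≡ 6 (mod 25).
Need 104⁻¹ mod 25. Extended Euclid on (25, 4):
25 = 6×4 + 1
4 = 4×1 + 0
Back-substitute:
1 = 25 − 6·4
104⁻¹ ≡ 19 (mod 25), so k ≡ 19·6 ≡ 14 (mod 25).
x = 30 + 104·14 = 1486.

1486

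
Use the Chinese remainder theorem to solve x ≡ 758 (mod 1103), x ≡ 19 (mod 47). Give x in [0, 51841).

Write x = 758 + 1103·k. Then 1103·k ≡ 19 − 758 ≡ 13 (mod 47).
Need 1103⁻¹ mod 47. Extended Euclid on (47, 22):
47 = 2*22 + 3
22 = 7*3 + 1
3 = 3*1 + 0
Back-substitute:
1 = 22 − 7·3
1 = −7·47 + 15·22
1103⁻¹ ≡ 15 (mod 47), so k ≡ 15·13 ≡ 7 (mod 47).
x = 758 + 1103·7 = 8479.

8479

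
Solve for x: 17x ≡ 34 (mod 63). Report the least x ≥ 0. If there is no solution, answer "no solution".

First find gcd(17, 63):
63 = 3×17 + 12
17 = 1×12 + 5
12 = 2×5 + 2
5 = 2×2 + 1
2 = 2×1 + 0
gcd = 1, so a unique solution mod 63 exists.
Back-substitute for the Bézout coefficients:
1 = 5 − 2·2
1 = −2·12 + 5·5
1 = 5·17 − 7·12
1 = −7·63 + 26·17
So 17·(26) ≡ 1 (mod 63), giving 17⁻¹ ≡ 26.
x ≡ 17⁻¹·34 ≡ 26·34 ≡ 2 (mod 63).

2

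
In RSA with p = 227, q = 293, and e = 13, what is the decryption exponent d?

φ(n) = (p−1)(q−1) = 226·292 = 65992.
Need d with 13·d ≡ 1 (mod 65992). Apply the extended Euclidean algorithm:
65992 = 5076×13 + 4
13 = 3×4 + 1
4 = 4×1 + 0
Back-substitute:
1 = 13 − 3·4
1 = −3·65992 + 15229·13
So 13·15229 ≡ 1 (mod 65992), hence d = 15229.

15229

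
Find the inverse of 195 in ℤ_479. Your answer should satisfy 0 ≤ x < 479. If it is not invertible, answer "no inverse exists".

113

Run Euclid on (479, 195):
479 = 2·195 + 89
195 = 2·89 + 17
89 = 5·17 + 4
17 = 4·4 + 1
4 = 4·1 + 0
Since gcd(195, 479) = 1, back-substitute to write 1 as a combination:
1 = 17 − 4·4
1 = −4·89 + 21·17
1 = 21·195 − 46·89
1 = −46·479 + 113·195
So 195·113 ≡ 1 (mod 479).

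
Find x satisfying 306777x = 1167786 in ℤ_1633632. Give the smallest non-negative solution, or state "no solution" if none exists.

First find gcd(306777, 1633632):
1633632 = 5×306777 + 99747
306777 = 3×99747 + 7536
99747 = 13×7536 + 1779
7536 = 4×1779 + 420
1779 = 4×420 + 99
420 = 4×99 + 24
99 = 4×24 + 3
24 = 8×3 + 0
gcd = 3 and 3 | 1167786, so solutions exist. Divide through by 3: 102259x ≡ 389262 (mod 544544).
Now find 102259⁻¹ mod 544544:
544544 = 5×102259 + 33249
102259 = 3×33249 + 2512
33249 = 13×2512 + 593
2512 = 4×593 + 140
593 = 4×140 + 33
140 = 4×33 + 8
33 = 4×8 + 1
8 = 8×1 + 0
Back-substitute:
1 = 33 − 4·8
1 = −4·140 + 17·33
1 = 17·593 − 72·140
1 = −72·2512 + 305·593
1 = 305·33249 − 4037·2512
1 = −4037·102259 + 12416·33249
1 = 12416·544544 − 66117·102259
So 102259·(-66117) ≡ 1 (mod 544544), i.e. 102259⁻¹ ≡ 478427.
Then x ≡ 478427·389262 ≡ 491962 (mod 544544); the smallest non-negative solution is x = 491962.

491962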